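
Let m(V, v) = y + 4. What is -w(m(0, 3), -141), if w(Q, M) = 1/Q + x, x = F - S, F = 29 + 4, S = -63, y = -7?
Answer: -287/3 ≈ -95.667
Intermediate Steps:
F = 33
x = 96 (x = 33 - 1*(-63) = 33 + 63 = 96)
m(V, v) = -3 (m(V, v) = -7 + 4 = -3)
w(Q, M) = 96 + 1/Q (w(Q, M) = 1/Q + 96 = 96 + 1/Q)
-w(m(0, 3), -141) = -(96 + 1/(-3)) = -(96 - ⅓) = -1*287/3 = -287/3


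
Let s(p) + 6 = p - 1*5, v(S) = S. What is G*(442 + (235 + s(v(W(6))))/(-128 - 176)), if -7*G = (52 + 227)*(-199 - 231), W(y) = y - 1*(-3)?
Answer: 8046087975/1064 ≈ 7.5621e+6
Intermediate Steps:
W(y) = 3 + y (W(y) = y + 3 = 3 + y)
s(p) = -11 + p (s(p) = -6 + (p - 1*5) = -6 + (p - 5) = -6 + (-5 + p) = -11 + p)
G = 119970/7 (G = -(52 + 227)*(-199 - 231)/7 = -279*(-430)/7 = -⅐*(-119970) = 119970/7 ≈ 17139.)
G*(442 + (235 + s(v(W(6))))/(-128 - 176)) = 119970*(442 + (235 + (-11 + (3 + 6)))/(-128 - 176))/7 = 119970*(442 + (235 + (-11 + 9))/(-304))/7 = 119970*(442 + (235 - 2)*(-1/304))/7 = 119970*(442 + 233*(-1/304))/7 = 119970*(442 - 233/304)/7 = (119970/7)*(134135/304) = 8046087975/1064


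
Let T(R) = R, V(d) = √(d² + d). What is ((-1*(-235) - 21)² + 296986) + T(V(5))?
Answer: 342782 + √30 ≈ 3.4279e+5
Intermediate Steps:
V(d) = √(d + d²)
((-1*(-235) - 21)² + 296986) + T(V(5)) = ((-1*(-235) - 21)² + 296986) + √(5*(1 + 5)) = ((235 - 21)² + 296986) + √(5*6) = (214² + 296986) + √30 = (45796 + 296986) + √30 = 342782 + √30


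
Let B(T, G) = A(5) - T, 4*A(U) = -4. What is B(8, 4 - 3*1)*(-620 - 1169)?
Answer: 16101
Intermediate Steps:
A(U) = -1 (A(U) = (¼)*(-4) = -1)
B(T, G) = -1 - T
B(8, 4 - 3*1)*(-620 - 1169) = (-1 - 1*8)*(-620 - 1169) = (-1 - 8)*(-1789) = -9*(-1789) = 16101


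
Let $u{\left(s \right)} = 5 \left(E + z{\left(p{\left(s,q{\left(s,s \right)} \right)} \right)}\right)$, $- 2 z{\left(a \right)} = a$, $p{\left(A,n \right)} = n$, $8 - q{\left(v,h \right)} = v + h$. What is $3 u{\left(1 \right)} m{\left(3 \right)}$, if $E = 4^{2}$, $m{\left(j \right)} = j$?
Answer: $585$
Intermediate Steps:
$q{\left(v,h \right)} = 8 - h - v$ ($q{\left(v,h \right)} = 8 - \left(v + h\right) = 8 - \left(h + v\right) = 8 - h - v$)
$E = 16$
$z{\left(a \right)} = - \frac{a}{2}$
$u{\left(s \right)} = 60 + 5 s$ ($u{\left(s \right)} = 5 \left(16 - \frac{8 - s - s}{2}\right) = 5 \left(16 - \frac{8 - 2 s}{2}\right) = 5 \left(16 + \left(-4 + s\right)\right) = 5 \left(12 + s\right) = 60 + 5 s$)
$3 u{\left(1 \right)} m{\left(3 \right)} = 3 \left(60 + 5 \cdot 1\right) 3 = 3 \left(60 + 5\right) 3 = 3 \cdot 65 \cdot 3 = 195 \cdot 3 = 585$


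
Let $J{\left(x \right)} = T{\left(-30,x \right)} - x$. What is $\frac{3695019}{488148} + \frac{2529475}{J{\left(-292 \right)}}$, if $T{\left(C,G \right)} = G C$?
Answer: $\frac{26420947381}{92056577} \approx 287.01$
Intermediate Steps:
$T{\left(C,G \right)} = C G$
$J{\left(x \right)} = - 31 x$ ($J{\left(x \right)} = - 30 x - x = - 31 x$)
$\frac{3695019}{488148} + \frac{2529475}{J{\left(-292 \right)}} = \frac{3695019}{488148} + \frac{2529475}{\left(-31\right) \left(-292\right)} = 3695019 \cdot \frac{1}{488148} + \frac{2529475}{9052} = \frac{1231673}{162716} + 2529475 \cdot \frac{1}{9052} = \frac{1231673}{162716} + \frac{2529475}{9052} = \frac{26420947381}{92056577}$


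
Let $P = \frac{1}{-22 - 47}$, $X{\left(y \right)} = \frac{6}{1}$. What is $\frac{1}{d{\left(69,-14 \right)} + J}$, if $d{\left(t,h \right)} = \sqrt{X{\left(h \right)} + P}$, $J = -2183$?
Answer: $- \frac{2553}{5573192} - \frac{\sqrt{28497}}{328818328} \approx -0.0004586$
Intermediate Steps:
$X{\left(y \right)} = 6$ ($X{\left(y \right)} = 6 \cdot 1 = 6$)
$P = - \frac{1}{69}$ ($P = \frac{1}{-69} = - \frac{1}{69} \approx -0.014493$)
$d{\left(t,h \right)} = \frac{\sqrt{28497}}{69}$ ($d{\left(t,h \right)} = \sqrt{6 - \frac{1}{69}} = \sqrt{\frac{413}{69}} = \frac{\sqrt{28497}}{69}$)
$\frac{1}{d{\left(69,-14 \right)} + J} = \frac{1}{\frac{\sqrt{28497}}{69} - 2183} = \frac{1}{-2183 + \frac{\sqrt{28497}}{69}}$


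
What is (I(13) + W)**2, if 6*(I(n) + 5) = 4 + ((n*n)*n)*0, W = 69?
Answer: 37636/9 ≈ 4181.8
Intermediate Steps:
I(n) = -13/3 (I(n) = -5 + (4 + ((n*n)*n)*0)/6 = -5 + (4 + (n**2*n)*0)/6 = -5 + (4 + n**3*0)/6 = -5 + (4 + 0)/6 = -5 + (1/6)*4 = -5 + 2/3 = -13/3)
(I(13) + W)**2 = (-13/3 + 69)**2 = (194/3)**2 = 37636/9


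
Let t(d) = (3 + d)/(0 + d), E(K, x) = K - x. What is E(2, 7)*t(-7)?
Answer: -20/7 ≈ -2.8571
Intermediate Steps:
t(d) = (3 + d)/d
E(2, 7)*t(-7) = (2 - 1*7)*((3 - 7)/(-7)) = (2 - 7)*(-⅐*(-4)) = -5*4/7 = -20/7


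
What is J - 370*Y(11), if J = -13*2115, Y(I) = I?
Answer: -31565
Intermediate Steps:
J = -27495
J - 370*Y(11) = -27495 - 370*11 = -27495 - 1*4070 = -27495 - 4070 = -31565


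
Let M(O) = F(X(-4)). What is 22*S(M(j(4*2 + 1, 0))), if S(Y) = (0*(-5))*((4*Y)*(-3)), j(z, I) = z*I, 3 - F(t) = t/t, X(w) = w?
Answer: 0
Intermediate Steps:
F(t) = 2 (F(t) = 3 - t/t = 3 - 1*1 = 3 - 1 = 2)
j(z, I) = I*z
M(O) = 2
S(Y) = 0 (S(Y) = 0*(-12*Y) = 0)
22*S(M(j(4*2 + 1, 0))) = 22*0 = 0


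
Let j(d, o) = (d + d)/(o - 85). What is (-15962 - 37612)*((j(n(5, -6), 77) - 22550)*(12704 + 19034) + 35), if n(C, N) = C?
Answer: 38344601390025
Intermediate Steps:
j(d, o) = 2*d/(-85 + o) (j(d, o) = (2*d)/(-85 + o) = 2*d/(-85 + o))
(-15962 - 37612)*((j(n(5, -6), 77) - 22550)*(12704 + 19034) + 35) = (-15962 - 37612)*((2*5/(-85 + 77) - 22550)*(12704 + 19034) + 35) = -53574*((2*5/(-8) - 22550)*31738 + 35) = -53574*((2*5*(-⅛) - 22550)*31738 + 35) = -53574*((-5/4 - 22550)*31738 + 35) = -53574*(-90205/4*31738 + 35) = -53574*(-1431463145/2 + 35) = -53574*(-1431463075/2) = 38344601390025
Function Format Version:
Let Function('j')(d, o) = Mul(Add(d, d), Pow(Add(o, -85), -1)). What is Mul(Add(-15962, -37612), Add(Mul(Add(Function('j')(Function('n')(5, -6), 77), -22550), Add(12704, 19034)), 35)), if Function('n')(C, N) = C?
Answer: 38344601390025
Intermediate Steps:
Function('j')(d, o) = Mul(2, d, Pow(Add(-85, o), -1)) (Function('j')(d, o) = Mul(Mul(2, d), Pow(Add(-85, o), -1)) = Mul(2, d, Pow(Add(-85, o), -1)))
Mul(Add(-15962, -37612), Add(Mul(Add(Function('j')(Function('n')(5, -6), 77), -22550), Add(12704, 19034)), 35)) = Mul(Add(-15962, -37612), Add(Mul(Add(Mul(2, 5, Pow(Add(-85, 77), -1)), -22550), Add(12704, 19034)), 35)) = Mul(-53574, Add(Mul(Add(Mul(2, 5, Pow(-8, -1)), -22550), 31738), 35)) = Mul(-53574, Add(Mul(Add(Mul(2, 5, Rational(-1, 8)), -22550), 31738), 35)) = Mul(-53574, Add(Mul(Add(Rational(-5, 4), -22550), 31738), 35)) = Mul(-53574, Add(Mul(Rational(-90205, 4), 31738), 35)) = Mul(-53574, Add(Rational(-1431463145, 2), 35)) = Mul(-53574, Rational(-1431463075, 2)) = 38344601390025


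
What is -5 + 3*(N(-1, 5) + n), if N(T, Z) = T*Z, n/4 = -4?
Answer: -68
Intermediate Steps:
n = -16 (n = 4*(-4) = -16)
-5 + 3*(N(-1, 5) + n) = -5 + 3*(-1*5 - 16) = -5 + 3*(-5 - 16) = -5 + 3*(-21) = -5 - 63 = -68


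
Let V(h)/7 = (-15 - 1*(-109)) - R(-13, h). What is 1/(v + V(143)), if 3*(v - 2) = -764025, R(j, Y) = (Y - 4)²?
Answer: -1/389262 ≈ -2.5690e-6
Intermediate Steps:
R(j, Y) = (-4 + Y)²
v = -254673 (v = 2 + (⅓)*(-764025) = 2 - 254675 = -254673)
V(h) = 658 - 7*(-4 + h)² (V(h) = 7*((-15 - 1*(-109)) - (-4 + h)²) = 7*((-15 + 109) - (-4 + h)²) = 7*(94 - (-4 + h)²) = 658 - 7*(-4 + h)²)
1/(v + V(143)) = 1/(-254673 + (658 - 7*(-4 + 143)²)) = 1/(-254673 + (658 - 7*139²)) = 1/(-254673 + (658 - 7*19321)) = 1/(-254673 + (658 - 135247)) = 1/(-254673 - 134589) = 1/(-389262) = -1/389262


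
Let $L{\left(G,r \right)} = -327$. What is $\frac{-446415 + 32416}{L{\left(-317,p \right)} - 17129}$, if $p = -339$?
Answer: $\frac{413999}{17456} \approx 23.717$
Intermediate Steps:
$\frac{-446415 + 32416}{L{\left(-317,p \right)} - 17129} = \frac{-446415 + 32416}{-327 - 17129} = - \frac{413999}{-17456} = \left(-413999\right) \left(- \frac{1}{17456}\right) = \frac{413999}{17456}$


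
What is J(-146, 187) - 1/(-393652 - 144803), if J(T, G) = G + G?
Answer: 201382171/538455 ≈ 374.00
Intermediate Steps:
J(T, G) = 2*G
J(-146, 187) - 1/(-393652 - 144803) = 2*187 - 1/(-393652 - 144803) = 374 - 1/(-538455) = 374 - 1*(-1/538455) = 374 + 1/538455 = 201382171/538455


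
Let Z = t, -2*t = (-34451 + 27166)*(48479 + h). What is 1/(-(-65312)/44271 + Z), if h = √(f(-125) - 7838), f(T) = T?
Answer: 692184510538926219/122229649097378178075947198 - 14278027697685*I*√7963/122229649097378178075947198 ≈ 5.663e-9 - 1.0424e-11*I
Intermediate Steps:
h = I*√7963 (h = √(-125 - 7838) = √(-7963) = I*√7963 ≈ 89.236*I)
t = 353169515/2 + 7285*I*√7963/2 (t = -(-34451 + 27166)*(48479 + I*√7963)/2 = -(-7285)*(48479 + I*√7963)/2 = -(-353169515 - 7285*I*√7963)/2 = 353169515/2 + 7285*I*√7963/2 ≈ 1.7658e+8 + 3.2504e+5*I)
Z = 353169515/2 + 7285*I*√7963/2 ≈ 1.7658e+8 + 3.2504e+5*I
1/(-(-65312)/44271 + Z) = 1/(-(-65312)/44271 + (353169515/2 + 7285*I*√7963/2)) = 1/(-1*(-65312/44271) + (353169515/2 + 7285*I*√7963/2)) = 1/(65312/44271 + (353169515/2 + 7285*I*√7963/2)) = 1/(15635167729189/88542 + 7285*I*√7963/2)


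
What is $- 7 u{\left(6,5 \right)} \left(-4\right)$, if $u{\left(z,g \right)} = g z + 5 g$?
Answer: $1540$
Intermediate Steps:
$u{\left(z,g \right)} = 5 g + g z$
$- 7 u{\left(6,5 \right)} \left(-4\right) = - 7 \cdot 5 \left(5 + 6\right) \left(-4\right) = - 7 \cdot 5 \cdot 11 \left(-4\right) = \left(-7\right) 55 \left(-4\right) = \left(-385\right) \left(-4\right) = 1540$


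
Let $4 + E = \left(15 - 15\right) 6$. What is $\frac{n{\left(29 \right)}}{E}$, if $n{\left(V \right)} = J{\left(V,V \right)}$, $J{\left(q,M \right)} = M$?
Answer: $- \frac{29}{4} \approx -7.25$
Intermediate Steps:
$n{\left(V \right)} = V$
$E = -4$ ($E = -4 + \left(15 - 15\right) 6 = -4 + 0 \cdot 6 = -4 + 0 = -4$)
$\frac{n{\left(29 \right)}}{E} = \frac{29}{-4} = 29 \left(- \frac{1}{4}\right) = - \frac{29}{4}$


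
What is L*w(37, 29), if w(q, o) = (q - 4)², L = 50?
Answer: 54450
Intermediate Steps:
w(q, o) = (-4 + q)²
L*w(37, 29) = 50*(-4 + 37)² = 50*33² = 50*1089 = 54450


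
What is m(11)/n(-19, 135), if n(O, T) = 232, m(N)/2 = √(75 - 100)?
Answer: 5*I/116 ≈ 0.043103*I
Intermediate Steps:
m(N) = 10*I (m(N) = 2*√(75 - 100) = 2*√(-25) = 2*(5*I) = 10*I)
m(11)/n(-19, 135) = (10*I)/232 = (10*I)*(1/232) = 5*I/116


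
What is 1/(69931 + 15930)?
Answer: 1/85861 ≈ 1.1647e-5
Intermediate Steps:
1/(69931 + 15930) = 1/85861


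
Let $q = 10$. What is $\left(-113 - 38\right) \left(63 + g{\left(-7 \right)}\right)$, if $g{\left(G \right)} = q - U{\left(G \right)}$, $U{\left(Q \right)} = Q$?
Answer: $-12080$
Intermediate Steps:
$g{\left(G \right)} = 10 - G$
$\left(-113 - 38\right) \left(63 + g{\left(-7 \right)}\right) = \left(-113 - 38\right) \left(63 + \left(10 - -7\right)\right) = - 151 \left(63 + \left(10 + 7\right)\right) = - 151 \left(63 + 17\right) = \left(-151\right) 80 = -12080$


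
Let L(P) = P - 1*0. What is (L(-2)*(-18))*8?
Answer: 288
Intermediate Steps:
L(P) = P (L(P) = P + 0 = P)
(L(-2)*(-18))*8 = -2*(-18)*8 = 36*8 = 288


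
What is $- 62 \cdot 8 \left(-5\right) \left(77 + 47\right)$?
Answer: $307520$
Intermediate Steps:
$- 62 \cdot 8 \left(-5\right) \left(77 + 47\right) = \left(-62\right) \left(-40\right) 124 = 2480 \cdot 124 = 307520$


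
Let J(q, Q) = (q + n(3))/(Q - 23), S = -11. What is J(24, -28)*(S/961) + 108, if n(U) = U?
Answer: 1764495/16337 ≈ 108.01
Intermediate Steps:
J(q, Q) = (3 + q)/(-23 + Q) (J(q, Q) = (q + 3)/(Q - 23) = (3 + q)/(-23 + Q))
J(24, -28)*(S/961) + 108 = ((3 + 24)/(-23 - 28))*(-11/961) + 108 = (27/(-51))*(-11*1/961) + 108 = -1/51*27*(-11/961) + 108 = -9/17*(-11/961) + 108 = 99/16337 + 108 = 1764495/16337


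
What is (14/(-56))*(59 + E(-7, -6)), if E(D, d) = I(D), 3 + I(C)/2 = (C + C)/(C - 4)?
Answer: -611/44 ≈ -13.886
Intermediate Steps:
I(C) = -6 + 4*C/(-4 + C) (I(C) = -6 + 2*((C + C)/(C - 4)) = -6 + 2*((2*C)/(-4 + C)) = -6 + 2*(2*C/(-4 + C)) = -6 + 4*C/(-4 + C))
E(D, d) = 2*(12 - D)/(-4 + D)
(14/(-56))*(59 + E(-7, -6)) = (14/(-56))*(59 + 2*(12 - 1*(-7))/(-4 - 7)) = (14*(-1/56))*(59 + 2*(12 + 7)/(-11)) = -(59 + 2*(-1/11)*19)/4 = -(59 - 38/11)/4 = -¼*611/11 = -611/44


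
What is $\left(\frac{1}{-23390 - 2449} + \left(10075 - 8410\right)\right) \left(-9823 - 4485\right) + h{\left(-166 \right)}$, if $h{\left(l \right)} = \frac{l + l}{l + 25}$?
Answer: $- \frac{28931215229068}{1214433} \approx -2.3823 \cdot 10^{7}$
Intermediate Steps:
$h{\left(l \right)} = \frac{2 l}{25 + l}$
$\left(\frac{1}{-23390 - 2449} + \left(10075 - 8410\right)\right) \left(-9823 - 4485\right) + h{\left(-166 \right)} = \left(\frac{1}{-23390 - 2449} + \left(10075 - 8410\right)\right) \left(-9823 - 4485\right) + 2 \left(-166\right) \frac{1}{25 - 166} = \left(\frac{1}{-25839} + \left(10075 - 8410\right)\right) \left(-14308\right) + 2 \left(-166\right) \frac{1}{-141} = \left(- \frac{1}{25839} + 1665\right) \left(-14308\right) + 2 \left(-166\right) \left(- \frac{1}{141}\right) = \frac{43021934}{25839} \left(-14308\right) + \frac{332}{141} = - \frac{615557831672}{25839} + \frac{332}{141} = - \frac{28931215229068}{1214433}$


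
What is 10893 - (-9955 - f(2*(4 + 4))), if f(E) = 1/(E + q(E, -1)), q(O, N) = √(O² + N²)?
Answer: 20832 + √257 ≈ 20848.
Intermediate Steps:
q(O, N) = √(N² + O²)
f(E) = 1/(E + √(1 + E²)) (f(E) = 1/(E + √((-1)² + E²)) = 1/(E + √(1 + E²)))
10893 - (-9955 - f(2*(4 + 4))) = 10893 - (-9955 - 1/(2*(4 + 4) + √(1 + (2*(4 + 4))²))) = 10893 - (-9955 - 1/(2*8 + √(1 + (2*8)²))) = 10893 - (-9955 - 1/(16 + √(1 + 16²))) = 10893 - (-9955 - 1/(16 + √(1 + 256))) = 10893 - (-9955 - 1/(16 + √257)) = 10893 + (9955 + 1/(16 + √257)) = 20848 + 1/(16 + √257)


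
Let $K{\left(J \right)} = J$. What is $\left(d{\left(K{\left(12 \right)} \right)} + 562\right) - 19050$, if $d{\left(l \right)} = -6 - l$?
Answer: $-18506$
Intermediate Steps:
$\left(d{\left(K{\left(12 \right)} \right)} + 562\right) - 19050 = \left(\left(-6 - 12\right) + 562\right) - 19050 = \left(-18 + 562\right) - 19050 = 544 - 19050 = -18506$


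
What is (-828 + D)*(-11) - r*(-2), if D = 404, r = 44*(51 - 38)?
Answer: 5808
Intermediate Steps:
r = 572 (r = 44*13 = 572)
(-828 + D)*(-11) - r*(-2) = (-828 + 404)*(-11) - 572*(-2) = -424*(-11) - 1*(-1144) = 4664 + 1144 = 5808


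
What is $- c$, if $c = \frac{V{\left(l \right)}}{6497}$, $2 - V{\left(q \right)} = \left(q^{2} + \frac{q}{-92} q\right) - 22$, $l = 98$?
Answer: $\frac{217939}{149431} \approx 1.4585$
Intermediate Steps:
$V{\left(q \right)} = 24 - \frac{91 q^{2}}{92}$ ($V{\left(q \right)} = 2 - \left(\left(q^{2} + \frac{q}{-92} q\right) - 22\right) = 2 - \left(\left(q^{2} + q \left(- \frac{1}{92}\right) q\right) - 22\right) = 2 - \left(\left(q^{2} + - \frac{q}{92} q\right) - 22\right) = 2 - \left(\left(q^{2} - \frac{q^{2}}{92}\right) - 22\right) = 2 - \left(\frac{91 q^{2}}{92} - 22\right) = 2 - \left(-22 + \frac{91 q^{2}}{92}\right) = 24 - \frac{91 q^{2}}{92}$)
$c = - \frac{217939}{149431}$ ($c = \frac{24 - \frac{91 \cdot 98^{2}}{92}}{6497} = \left(24 - \frac{218491}{23}\right) \frac{1}{6497} = \left(- \frac{217939}{23}\right) \frac{1}{6497} = - \frac{217939}{149431} \approx -1.4585$)
$- c = \left(-1\right) \left(- \frac{217939}{149431}\right) = \frac{217939}{149431}$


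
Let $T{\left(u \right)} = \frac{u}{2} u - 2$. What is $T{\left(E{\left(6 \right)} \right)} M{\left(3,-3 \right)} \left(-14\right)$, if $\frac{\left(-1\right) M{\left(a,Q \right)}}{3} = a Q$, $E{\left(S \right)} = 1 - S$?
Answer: $-3969$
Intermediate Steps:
$T{\left(u \right)} = -2 + \frac{u^{2}}{2}$ ($T{\left(u \right)} = u \frac{1}{2} u - 2 = \frac{u}{2} u - 2 = \frac{u^{2}}{2} - 2 = -2 + \frac{u^{2}}{2}$)
$M{\left(a,Q \right)} = - 3 Q a$ ($M{\left(a,Q \right)} = - 3 a Q = - 3 Q a$)
$T{\left(E{\left(6 \right)} \right)} M{\left(3,-3 \right)} \left(-14\right) = \left(-2 + \frac{\left(1 - 6\right)^{2}}{2}\right) \left(\left(-3\right) \left(-3\right) 3\right) \left(-14\right) = \left(-2 + \frac{\left(1 - 6\right)^{2}}{2}\right) 27 \left(-14\right) = \left(-2 + \frac{\left(-5\right)^{2}}{2}\right) 27 \left(-14\right) = \left(-2 + \frac{1}{2} \cdot 25\right) 27 \left(-14\right) = \left(-2 + \frac{25}{2}\right) 27 \left(-14\right) = \frac{21}{2} \cdot 27 \left(-14\right) = \frac{567}{2} \left(-14\right) = -3969$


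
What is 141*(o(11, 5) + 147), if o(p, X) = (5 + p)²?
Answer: 56823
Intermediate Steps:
141*(o(11, 5) + 147) = 141*((5 + 11)² + 147) = 141*(16² + 147) = 141*(256 + 147) = 141*403 = 56823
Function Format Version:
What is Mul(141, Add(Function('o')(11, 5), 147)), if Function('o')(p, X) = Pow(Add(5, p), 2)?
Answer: 56823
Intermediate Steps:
Mul(141, Add(Function('o')(11, 5), 147)) = Mul(141, Add(Pow(Add(5, 11), 2), 147)) = Mul(141, Add(Pow(16, 2), 147)) = Mul(141, Add(256, 147)) = Mul(141, 403) = 56823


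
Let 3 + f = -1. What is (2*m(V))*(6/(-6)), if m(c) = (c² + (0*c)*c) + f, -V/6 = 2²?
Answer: -1144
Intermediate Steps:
V = -24 (V = -6*2² = -6*4 = -24)
f = -4 (f = -3 - 1 = -4)
m(c) = -4 + c² (m(c) = (c² + (0*c)*c) - 4 = (c² + 0*c) - 4 = (c² + 0) - 4 = c² - 4 = -4 + c²)
(2*m(V))*(6/(-6)) = (2*(-4 + (-24)²))*(6/(-6)) = (2*(-4 + 576))*(6*(-⅙)) = (2*572)*(-1) = 1144*(-1) = -1144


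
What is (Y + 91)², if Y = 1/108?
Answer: 96609241/11664 ≈ 8282.7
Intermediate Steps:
Y = 1/108 ≈ 0.0092593
(Y + 91)² = (1/108 + 91)² = (9829/108)² = 96609241/11664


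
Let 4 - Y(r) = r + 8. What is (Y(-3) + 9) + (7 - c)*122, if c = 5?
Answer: 252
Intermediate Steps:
Y(r) = -4 - r (Y(r) = 4 - (r + 8) = 4 - (8 + r) = 4 + (-8 - r) = -4 - r)
(Y(-3) + 9) + (7 - c)*122 = ((-4 - 1*(-3)) + 9) + (7 - 1*5)*122 = ((-4 + 3) + 9) + (7 - 5)*122 = (-1 + 9) + 2*122 = 8 + 244 = 252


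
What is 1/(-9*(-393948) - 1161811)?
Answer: 1/2383721 ≈ 4.1951e-7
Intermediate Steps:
1/(-9*(-393948) - 1161811) = 1/(3545532 - 1161811) = 1/2383721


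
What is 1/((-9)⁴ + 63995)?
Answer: 1/70556 ≈ 1.4173e-5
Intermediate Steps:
1/((-9)⁴ + 63995) = 1/(6561 + 63995) = 1/70556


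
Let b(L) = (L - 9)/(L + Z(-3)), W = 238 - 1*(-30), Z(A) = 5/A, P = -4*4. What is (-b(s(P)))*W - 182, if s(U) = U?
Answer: -29746/53 ≈ -561.25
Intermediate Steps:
P = -16
W = 268 (W = 238 + 30 = 268)
b(L) = (-9 + L)/(-5/3 + L) (b(L) = (L - 9)/(L + 5/(-3)) = (-9 + L)/(L + 5*(-⅓)) = (-9 + L)/(L - 5/3) = (-9 + L)/(-5/3 + L))
(-b(s(P)))*W - 182 = -3*(-9 - 16)/(-5 + 3*(-16))*268 - 182 = -3*(-25)/(-5 - 48)*268 - 182 = -3*(-25)/(-53)*268 - 182 = -3*(-1)*(-25)/53*268 - 182 = -1*75/53*268 - 182 = -75/53*268 - 182 = -20100/53 - 182 = -29746/53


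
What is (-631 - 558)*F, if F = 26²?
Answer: -803764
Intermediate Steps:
F = 676
(-631 - 558)*F = (-631 - 558)*676 = -1189*676 = -803764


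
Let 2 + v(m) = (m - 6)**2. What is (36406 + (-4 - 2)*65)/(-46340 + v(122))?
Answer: -18008/16443 ≈ -1.0952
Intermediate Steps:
v(m) = -2 + (-6 + m)**2 (v(m) = -2 + (m - 6)**2 = -2 + (-6 + m)**2)
(36406 + (-4 - 2)*65)/(-46340 + v(122)) = (36406 + (-4 - 2)*65)/(-46340 + (-2 + (-6 + 122)**2)) = (36406 - 6*65)/(-46340 + (-2 + 116**2)) = (36406 - 390)/(-46340 + (-2 + 13456)) = 36016/(-46340 + 13454) = 36016/(-32886) = 36016*(-1/32886) = -18008/16443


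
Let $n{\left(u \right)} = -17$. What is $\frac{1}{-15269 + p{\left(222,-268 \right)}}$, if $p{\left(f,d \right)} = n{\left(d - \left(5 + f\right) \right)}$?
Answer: $- \frac{1}{15286} \approx -6.5419 \cdot 10^{-5}$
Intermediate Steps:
$p{\left(f,d \right)} = -17$
$\frac{1}{-15269 + p{\left(222,-268 \right)}} = \frac{1}{-15269 - 17} = \frac{1}{-15286} = - \frac{1}{15286}$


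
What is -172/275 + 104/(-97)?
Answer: -45284/26675 ≈ -1.6976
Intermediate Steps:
-172/275 + 104/(-97) = -172*1/275 + 104*(-1/97) = -172/275 - 104/97 = -45284/26675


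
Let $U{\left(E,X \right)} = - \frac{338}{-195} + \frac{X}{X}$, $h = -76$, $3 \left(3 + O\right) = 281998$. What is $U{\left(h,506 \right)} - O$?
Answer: $- \frac{469968}{5} \approx -93994.0$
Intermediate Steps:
$O = \frac{281989}{3}$ ($O = -3 + \frac{1}{3} \cdot 281998 = -3 + \frac{281998}{3} = \frac{281989}{3} \approx 93996.0$)
$U{\left(E,X \right)} = \frac{41}{15}$ ($U{\left(E,X \right)} = \left(-338\right) \left(- \frac{1}{195}\right) + 1 = \frac{26}{15} + 1 = \frac{41}{15}$)
$U{\left(h,506 \right)} - O = \frac{41}{15} - \frac{281989}{3} = - \frac{469968}{5}$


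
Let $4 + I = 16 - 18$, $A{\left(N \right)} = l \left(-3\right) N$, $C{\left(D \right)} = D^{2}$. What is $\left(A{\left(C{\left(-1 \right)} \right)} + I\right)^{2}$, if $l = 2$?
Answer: $144$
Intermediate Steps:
$A{\left(N \right)} = - 6 N$ ($A{\left(N \right)} = 2 \left(-3\right) N = - 6 N$)
$I = -6$ ($I = -4 + \left(16 - 18\right) = -4 - 2 = -6$)
$\left(A{\left(C{\left(-1 \right)} \right)} + I\right)^{2} = \left(- 6 \left(-1\right)^{2} - 6\right)^{2} = \left(\left(-6\right) 1 - 6\right)^{2} = \left(-6 - 6\right)^{2} = \left(-12\right)^{2} = 144$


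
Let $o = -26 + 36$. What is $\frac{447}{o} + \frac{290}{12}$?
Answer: $\frac{1033}{15} \approx 68.867$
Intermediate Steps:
$o = 10$
$\frac{447}{o} + \frac{290}{12} = \frac{447}{10} + \frac{290}{12} = 447 \cdot \frac{1}{10} + 290 \cdot \frac{1}{12} = \frac{447}{10} + \frac{145}{6} = \frac{1033}{15}$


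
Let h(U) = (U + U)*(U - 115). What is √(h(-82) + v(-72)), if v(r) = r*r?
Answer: 2*√9373 ≈ 193.63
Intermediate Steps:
v(r) = r²
h(U) = 2*U*(-115 + U) (h(U) = (2*U)*(-115 + U) = 2*U*(-115 + U))
√(h(-82) + v(-72)) = √(2*(-82)*(-115 - 82) + (-72)²) = √(2*(-82)*(-197) + 5184) = √(32308 + 5184) = √37492 = 2*√9373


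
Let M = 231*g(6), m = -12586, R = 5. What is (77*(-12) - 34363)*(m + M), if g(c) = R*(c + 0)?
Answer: 199583272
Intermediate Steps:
g(c) = 5*c (g(c) = 5*(c + 0) = 5*c)
M = 6930 (M = 231*(5*6) = 231*30 = 6930)
(77*(-12) - 34363)*(m + M) = (77*(-12) - 34363)*(-12586 + 6930) = (-924 - 34363)*(-5656) = -35287*(-5656) = 199583272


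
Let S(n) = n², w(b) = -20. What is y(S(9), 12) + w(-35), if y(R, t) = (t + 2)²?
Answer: 176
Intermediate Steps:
y(R, t) = (2 + t)²
y(S(9), 12) + w(-35) = (2 + 12)² - 20 = 14² - 20 = 196 - 20 = 176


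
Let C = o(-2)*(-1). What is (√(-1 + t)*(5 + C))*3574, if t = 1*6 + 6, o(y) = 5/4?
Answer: 26805*√11/2 ≈ 44451.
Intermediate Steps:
o(y) = 5/4 (o(y) = 5*(¼) = 5/4)
C = -5/4 (C = (5/4)*(-1) = -5/4 ≈ -1.2500)
t = 12 (t = 6 + 6 = 12)
(√(-1 + t)*(5 + C))*3574 = (√(-1 + 12)*(5 - 5/4))*3574 = (√11*(15/4))*3574 = (15*√11/4)*3574 = 26805*√11/2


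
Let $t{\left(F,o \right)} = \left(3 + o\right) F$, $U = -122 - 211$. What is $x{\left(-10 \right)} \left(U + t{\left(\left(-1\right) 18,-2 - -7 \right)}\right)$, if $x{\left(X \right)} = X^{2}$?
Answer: $-47700$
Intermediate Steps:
$U = -333$ ($U = -122 - 211 = -333$)
$t{\left(F,o \right)} = F \left(3 + o\right)$
$x{\left(-10 \right)} \left(U + t{\left(\left(-1\right) 18,-2 - -7 \right)}\right) = \left(-10\right)^{2} \left(-333 + \left(-1\right) 18 \left(3 - -5\right)\right) = 100 \left(-333 - 18 \left(3 + \left(-2 + 7\right)\right)\right) = 100 \left(-333 - 18 \left(3 + 5\right)\right) = 100 \left(-333 - 144\right) = 100 \left(-477\right) = -47700$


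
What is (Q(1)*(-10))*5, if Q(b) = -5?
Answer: 250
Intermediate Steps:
(Q(1)*(-10))*5 = -5*(-10)*5 = 50*5 = 250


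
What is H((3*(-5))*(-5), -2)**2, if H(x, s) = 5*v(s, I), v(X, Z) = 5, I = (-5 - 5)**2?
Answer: 625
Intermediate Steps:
I = 100 (I = (-10)**2 = 100)
H(x, s) = 25 (H(x, s) = 5*5 = 25)
H((3*(-5))*(-5), -2)**2 = 25**2 = 625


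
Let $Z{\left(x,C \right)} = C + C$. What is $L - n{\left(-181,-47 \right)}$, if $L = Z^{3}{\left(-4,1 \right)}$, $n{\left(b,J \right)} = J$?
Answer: $55$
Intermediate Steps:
$Z{\left(x,C \right)} = 2 C$
$L = 8$ ($L = \left(2 \cdot 1\right)^{3} = 2^{3} = 8$)
$L - n{\left(-181,-47 \right)} = 8 - -47 = 8 + 47 = 55$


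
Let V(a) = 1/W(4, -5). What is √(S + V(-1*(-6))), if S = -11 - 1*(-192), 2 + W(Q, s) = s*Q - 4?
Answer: √122330/26 ≈ 13.452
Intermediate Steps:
W(Q, s) = -6 + Q*s (W(Q, s) = -2 + (s*Q - 4) = -2 + (Q*s - 4) = -2 + (-4 + Q*s) = -6 + Q*s)
V(a) = -1/26 (V(a) = 1/(-6 + 4*(-5)) = 1/(-6 - 20) = 1/(-26) = -1/26)
S = 181 (S = -11 + 192 = 181)
√(S + V(-1*(-6))) = √(181 - 1/26) = √(4705/26) = √122330/26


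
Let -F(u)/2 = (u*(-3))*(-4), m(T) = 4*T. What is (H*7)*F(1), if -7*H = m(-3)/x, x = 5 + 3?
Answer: -36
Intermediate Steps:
x = 8
F(u) = -24*u (F(u) = -2*u*(-3)*(-4) = -2*(-3*u)*(-4) = -24*u)
H = 3/14 (H = -4*(-3)/(7*8) = -(-12)/(7*8) = -⅐*(-3/2) = 3/14 ≈ 0.21429)
(H*7)*F(1) = ((3/14)*7)*(-24*1) = (3/2)*(-24) = -36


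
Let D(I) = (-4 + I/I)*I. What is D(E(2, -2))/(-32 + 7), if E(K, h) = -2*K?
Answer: -12/25 ≈ -0.48000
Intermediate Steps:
D(I) = -3*I (D(I) = (-4 + 1)*I = -3*I)
D(E(2, -2))/(-32 + 7) = (-(-6)*2)/(-32 + 7) = (-3*(-4))/(-25) = -1/25*12 = -12/25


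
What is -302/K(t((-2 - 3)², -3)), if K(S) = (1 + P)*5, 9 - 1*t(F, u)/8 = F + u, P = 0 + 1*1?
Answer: -151/5 ≈ -30.200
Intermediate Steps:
P = 1 (P = 0 + 1 = 1)
t(F, u) = 72 - 8*F - 8*u (t(F, u) = 72 - 8*(F + u) = 72 + (-8*F - 8*u) = 72 - 8*F - 8*u)
K(S) = 10 (K(S) = (1 + 1)*5 = 2*5 = 10)
-302/K(t((-2 - 3)², -3)) = -302/10 = -302*⅒ = -151/5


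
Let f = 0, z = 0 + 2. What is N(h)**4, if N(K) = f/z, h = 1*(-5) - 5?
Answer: 0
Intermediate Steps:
z = 2
h = -10 (h = -5 - 5 = -10)
N(K) = 0 (N(K) = 0/2 = 0*(1/2) = 0)
N(h)**4 = 0**4 = 0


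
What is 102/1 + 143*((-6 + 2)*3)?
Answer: -1614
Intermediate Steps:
102/1 + 143*((-6 + 2)*3) = 102*1 + 143*(-4*3) = 102 + 143*(-12) = 102 - 1716 = -1614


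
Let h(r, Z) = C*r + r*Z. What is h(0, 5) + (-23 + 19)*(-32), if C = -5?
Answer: 128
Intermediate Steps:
h(r, Z) = -5*r + Z*r (h(r, Z) = -5*r + r*Z = -5*r + Z*r)
h(0, 5) + (-23 + 19)*(-32) = 0*(-5 + 5) + (-23 + 19)*(-32) = 0*0 - 4*(-32) = 0 + 128 = 128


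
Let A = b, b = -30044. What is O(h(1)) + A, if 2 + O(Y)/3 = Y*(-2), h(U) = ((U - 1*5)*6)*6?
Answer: -29186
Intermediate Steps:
h(U) = -180 + 36*U (h(U) = ((U - 5)*6)*6 = ((-5 + U)*6)*6 = (-30 + 6*U)*6 = -180 + 36*U)
O(Y) = -6 - 6*Y (O(Y) = -6 + 3*(Y*(-2)) = -6 + 3*(-2*Y) = -6 - 6*Y)
A = -30044
O(h(1)) + A = (-6 - 6*(-180 + 36*1)) - 30044 = (-6 - 6*(-180 + 36)) - 30044 = (-6 - 6*(-144)) - 30044 = (-6 + 864) - 30044 = 858 - 30044 = -29186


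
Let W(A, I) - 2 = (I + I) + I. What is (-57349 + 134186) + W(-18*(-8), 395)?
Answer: 78024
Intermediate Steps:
W(A, I) = 2 + 3*I (W(A, I) = 2 + ((I + I) + I) = 2 + (2*I + I) = 2 + 3*I)
(-57349 + 134186) + W(-18*(-8), 395) = (-57349 + 134186) + (2 + 3*395) = 76837 + (2 + 1185) = 76837 + 1187 = 78024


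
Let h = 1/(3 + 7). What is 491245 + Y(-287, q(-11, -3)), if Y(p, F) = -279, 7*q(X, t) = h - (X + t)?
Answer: 490966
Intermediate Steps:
h = ⅒ (h = 1/10 = ⅒ ≈ 0.10000)
q(X, t) = 1/70 - X/7 - t/7 (q(X, t) = (⅒ - (X + t))/7 = (⅒ + (-X - t))/7 = (⅒ - X - t)/7 = 1/70 - X/7 - t/7)
491245 + Y(-287, q(-11, -3)) = 491245 - 279 = 490966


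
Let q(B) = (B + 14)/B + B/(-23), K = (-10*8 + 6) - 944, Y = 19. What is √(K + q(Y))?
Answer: 2*I*√48558129/437 ≈ 31.892*I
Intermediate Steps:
K = -1018 (K = (-80 + 6) - 944 = -74 - 944 = -1018)
q(B) = -B/23 + (14 + B)/B (q(B) = (14 + B)/B + B*(-1/23) = (14 + B)/B - B/23 = -B/23 + (14 + B)/B)
√(K + q(Y)) = √(-1018 + (1 + 14/19 - 1/23*19)) = √(-1018 + (1 + 14*(1/19) - 19/23)) = √(-1018 + (1 + 14/19 - 19/23)) = √(-1018 + 398/437) = √(-444468/437) = 2*I*√48558129/437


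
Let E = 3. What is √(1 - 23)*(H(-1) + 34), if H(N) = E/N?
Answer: 31*I*√22 ≈ 145.4*I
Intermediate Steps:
H(N) = 3/N
√(1 - 23)*(H(-1) + 34) = √(1 - 23)*(3/(-1) + 34) = √(-22)*(3*(-1) + 34) = (I*√22)*(-3 + 34) = (I*√22)*31 = 31*I*√22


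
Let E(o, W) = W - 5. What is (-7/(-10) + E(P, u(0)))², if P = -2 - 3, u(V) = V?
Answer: 1849/100 ≈ 18.490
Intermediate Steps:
P = -5
E(o, W) = -5 + W
(-7/(-10) + E(P, u(0)))² = (-7/(-10) + (-5 + 0))² = (-7*(-⅒) - 5)² = (7/10 - 5)² = (-43/10)² = 1849/100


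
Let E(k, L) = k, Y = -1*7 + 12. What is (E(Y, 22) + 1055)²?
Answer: 1123600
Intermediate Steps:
Y = 5 (Y = -7 + 12 = 5)
(E(Y, 22) + 1055)² = (5 + 1055)² = 1060² = 1123600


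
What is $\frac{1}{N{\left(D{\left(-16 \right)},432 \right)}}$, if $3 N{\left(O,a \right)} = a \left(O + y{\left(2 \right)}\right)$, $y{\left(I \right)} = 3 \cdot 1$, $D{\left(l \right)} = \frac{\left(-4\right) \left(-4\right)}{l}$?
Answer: $\frac{1}{288} \approx 0.0034722$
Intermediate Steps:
$D{\left(l \right)} = \frac{16}{l}$
$y{\left(I \right)} = 3$
$N{\left(O,a \right)} = \frac{a \left(3 + O\right)}{3}$ ($N{\left(O,a \right)} = \frac{a \left(O + 3\right)}{3} = \frac{a \left(3 + O\right)}{3}$)
$\frac{1}{N{\left(D{\left(-16 \right)},432 \right)}} = \frac{1}{\frac{1}{3} \cdot 432 \left(3 + \frac{16}{-16}\right)} = \frac{1}{\frac{1}{3} \cdot 432 \left(3 + 16 \left(- \frac{1}{16}\right)\right)} = \frac{1}{\frac{1}{3} \cdot 432 \left(3 - 1\right)} = \frac{1}{\frac{1}{3} \cdot 432 \cdot 2} = \frac{1}{288}$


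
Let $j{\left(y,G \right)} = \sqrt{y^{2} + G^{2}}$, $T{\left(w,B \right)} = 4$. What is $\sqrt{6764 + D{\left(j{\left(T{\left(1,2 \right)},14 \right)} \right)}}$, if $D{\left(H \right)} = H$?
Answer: $\sqrt{6764 + 2 \sqrt{53}} \approx 82.332$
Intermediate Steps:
$j{\left(y,G \right)} = \sqrt{G^{2} + y^{2}}$
$\sqrt{6764 + D{\left(j{\left(T{\left(1,2 \right)},14 \right)} \right)}} = \sqrt{6764 + \sqrt{14^{2} + 4^{2}}} = \sqrt{6764 + \sqrt{196 + 16}} = \sqrt{6764 + \sqrt{212}} = \sqrt{6764 + 2 \sqrt{53}}$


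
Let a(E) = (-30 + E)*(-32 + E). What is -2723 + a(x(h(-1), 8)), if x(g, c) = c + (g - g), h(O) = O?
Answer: -2195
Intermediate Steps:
x(g, c) = c (x(g, c) = c + 0 = c)
a(E) = (-32 + E)*(-30 + E)
-2723 + a(x(h(-1), 8)) = -2723 + (960 + 8² - 62*8) = -2723 + (960 + 64 - 496) = -2723 + 528 = -2195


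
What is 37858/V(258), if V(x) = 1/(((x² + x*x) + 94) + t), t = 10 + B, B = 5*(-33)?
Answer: 5037650486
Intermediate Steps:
B = -165
t = -155 (t = 10 - 165 = -155)
V(x) = 1/(-61 + 2*x²) (V(x) = 1/(((x² + x*x) + 94) - 155) = 1/(((x² + x²) + 94) - 155) = 1/((2*x² + 94) - 155) = 1/((94 + 2*x²) - 155) = 1/(-61 + 2*x²))
37858/V(258) = 37858/(1/(-61 + 2*258²)) = 37858/(1/(-61 + 2*66564)) = 37858/(1/(-61 + 133128)) = 37858/(1/133067) = 37858*133067 = 5037650486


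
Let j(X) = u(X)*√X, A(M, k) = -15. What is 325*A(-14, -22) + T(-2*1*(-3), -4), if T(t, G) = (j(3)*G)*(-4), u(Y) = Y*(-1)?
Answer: -4875 - 48*√3 ≈ -4958.1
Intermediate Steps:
u(Y) = -Y
j(X) = -X^(3/2) (j(X) = (-X)*√X = -X^(3/2))
T(t, G) = 12*G*√3 (T(t, G) = ((-3^(3/2))*G)*(-4) = ((-3*√3)*G)*(-4) = -3*G*√3*(-4) = 12*G*√3)
325*A(-14, -22) + T(-2*1*(-3), -4) = 325*(-15) + 12*(-4)*√3 = -4875 - 48*√3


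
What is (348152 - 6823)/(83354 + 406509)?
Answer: 341329/489863 ≈ 0.69678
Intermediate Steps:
(348152 - 6823)/(83354 + 406509) = 341329/489863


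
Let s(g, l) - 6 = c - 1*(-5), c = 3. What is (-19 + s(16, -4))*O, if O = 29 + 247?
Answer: -1380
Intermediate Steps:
O = 276
s(g, l) = 14 (s(g, l) = 6 + (3 - 1*(-5)) = 6 + (3 + 5) = 6 + 8 = 14)
(-19 + s(16, -4))*O = (-19 + 14)*276 = -5*276 = -1380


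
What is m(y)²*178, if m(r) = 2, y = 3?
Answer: 712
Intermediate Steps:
m(y)²*178 = 2²*178 = 4*178 = 712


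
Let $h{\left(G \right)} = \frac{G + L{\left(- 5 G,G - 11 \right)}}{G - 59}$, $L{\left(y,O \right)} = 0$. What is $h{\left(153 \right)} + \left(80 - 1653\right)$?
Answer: $- \frac{147709}{94} \approx -1571.4$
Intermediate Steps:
$h{\left(G \right)} = \frac{G}{-59 + G}$ ($h{\left(G \right)} = \frac{G + 0}{G - 59} = \frac{G}{-59 + G}$)
$h{\left(153 \right)} + \left(80 - 1653\right) = \frac{153}{-59 + 153} + \left(80 - 1653\right) = \frac{153}{94} - 1573 = - \frac{147709}{94}$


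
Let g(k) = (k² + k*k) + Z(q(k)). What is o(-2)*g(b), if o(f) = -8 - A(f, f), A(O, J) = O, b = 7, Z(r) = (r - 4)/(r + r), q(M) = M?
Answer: -4125/7 ≈ -589.29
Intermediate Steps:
Z(r) = (-4 + r)/(2*r) (Z(r) = (-4 + r)/((2*r)) = (-4 + r)*(1/(2*r)) = (-4 + r)/(2*r))
g(k) = 2*k² + (-4 + k)/(2*k) (g(k) = (k² + k*k) + (-4 + k)/(2*k) = (k² + k²) + (-4 + k)/(2*k) = 2*k² + (-4 + k)/(2*k))
o(f) = -8 - f
o(-2)*g(b) = (-8 - 1*(-2))*((½)*(-4 + 7 + 4*7³)/7) = (-8 + 2)*((½)*(⅐)*(-4 + 7 + 4*343)) = -3*(-4 + 7 + 1372)/7 = -3*1375/7 = -6*1375/14 = -4125/7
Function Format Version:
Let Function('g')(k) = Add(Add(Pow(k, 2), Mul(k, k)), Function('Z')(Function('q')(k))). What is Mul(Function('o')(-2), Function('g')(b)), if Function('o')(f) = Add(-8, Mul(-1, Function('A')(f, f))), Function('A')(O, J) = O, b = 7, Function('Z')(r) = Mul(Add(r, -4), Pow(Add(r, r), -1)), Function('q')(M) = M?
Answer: Rational(-4125, 7) ≈ -589.29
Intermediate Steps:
Function('Z')(r) = Mul(Rational(1, 2), Pow(r, -1), Add(-4, r)) (Function('Z')(r) = Mul(Add(-4, r), Pow(Mul(2, r), -1)) = Mul(Add(-4, r), Mul(Rational(1, 2), Pow(r, -1))) = Mul(Rational(1, 2), Pow(r, -1), Add(-4, r)))
Function('g')(k) = Add(Mul(2, Pow(k, 2)), Mul(Rational(1, 2), Pow(k, -1), Add(-4, k))) (Function('g')(k) = Add(Add(Pow(k, 2), Mul(k, k)), Mul(Rational(1, 2), Pow(k, -1), Add(-4, k))) = Add(Add(Pow(k, 2), Pow(k, 2)), Mul(Rational(1, 2), Pow(k, -1), Add(-4, k))) = Add(Mul(2, Pow(k, 2)), Mul(Rational(1, 2), Pow(k, -1), Add(-4, k))))
Function('o')(f) = Add(-8, Mul(-1, f))
Mul(Function('o')(-2), Function('g')(b)) = Mul(Add(-8, Mul(-1, -2)), Mul(Rational(1, 2), Pow(7, -1), Add(-4, 7, Mul(4, Pow(7, 3))))) = Mul(Add(-8, 2), Mul(Rational(1, 2), Rational(1, 7), Add(-4, 7, Mul(4, 343)))) = Mul(-6, Mul(Rational(1, 2), Rational(1, 7), Add(-4, 7, 1372))) = Mul(-6, Mul(Rational(1, 2), Rational(1, 7), 1375)) = Mul(-6, Rational(1375, 14)) = Rational(-4125, 7)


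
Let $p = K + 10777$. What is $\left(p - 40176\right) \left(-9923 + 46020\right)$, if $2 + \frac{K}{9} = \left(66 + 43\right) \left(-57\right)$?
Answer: $-3080301398$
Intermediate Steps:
$K = -55935$ ($K = -18 + 9 \left(66 + 43\right) \left(-57\right) = -18 + 9 \cdot 109 \left(-57\right) = -18 + 9 \left(-6213\right) = -18 - 55917 = -55935$)
$p = -45158$ ($p = -55935 + 10777 = -45158$)
$\left(p - 40176\right) \left(-9923 + 46020\right) = \left(-45158 - 40176\right) \left(-9923 + 46020\right) = \left(-85334\right) 36097 = -3080301398$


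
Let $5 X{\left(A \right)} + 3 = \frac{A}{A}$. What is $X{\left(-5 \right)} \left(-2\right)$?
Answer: $\frac{4}{5} \approx 0.8$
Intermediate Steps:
$X{\left(A \right)} = - \frac{2}{5}$ ($X{\left(A \right)} = - \frac{3}{5} + \frac{A \frac{1}{A}}{5} = - \frac{3}{5} + \frac{1}{5} \cdot 1 = - \frac{3}{5} + \frac{1}{5} = - \frac{2}{5}$)
$X{\left(-5 \right)} \left(-2\right) = \left(- \frac{2}{5}\right) \left(-2\right) = \frac{4}{5}$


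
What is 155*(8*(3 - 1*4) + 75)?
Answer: 10385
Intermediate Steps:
155*(8*(3 - 1*4) + 75) = 155*(8*(3 - 4) + 75) = 155*(8*(-1) + 75) = 155*(-8 + 75) = 155*67 = 10385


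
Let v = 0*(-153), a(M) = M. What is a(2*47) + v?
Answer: 94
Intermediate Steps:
v = 0
a(2*47) + v = 2*47 + 0 = 94 + 0 = 94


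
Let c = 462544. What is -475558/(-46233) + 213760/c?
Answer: 14365579102/1336549797 ≈ 10.748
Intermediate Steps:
-475558/(-46233) + 213760/c = -475558/(-46233) + 213760/462544 = -475558*(-1/46233) + 213760*(1/462544) = 475558/46233 + 13360/28909 = 14365579102/1336549797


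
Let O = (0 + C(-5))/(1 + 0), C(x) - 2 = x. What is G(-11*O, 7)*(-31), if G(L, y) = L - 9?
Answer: -744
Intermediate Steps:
C(x) = 2 + x
O = -3 (O = (0 + (2 - 5))/(1 + 0) = (0 - 3)/1 = -3*1 = -3)
G(L, y) = -9 + L
G(-11*O, 7)*(-31) = (-9 - 11*(-3))*(-31) = (-9 + 33)*(-31) = 24*(-31) = -744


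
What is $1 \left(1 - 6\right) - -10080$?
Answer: $10075$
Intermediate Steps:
$1 \left(1 - 6\right) - -10080 = 1 \left(-5\right) + 10080 = -5 + 10080 = 10075$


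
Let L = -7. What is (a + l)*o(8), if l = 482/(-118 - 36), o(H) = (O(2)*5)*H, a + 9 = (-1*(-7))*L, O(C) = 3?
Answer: -564840/77 ≈ -7335.6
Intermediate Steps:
a = -58 (a = -9 - 1*(-7)*(-7) = -9 + 7*(-7) = -9 - 49 = -58)
o(H) = 15*H (o(H) = (3*5)*H = 15*H)
l = -241/77 (l = 482/(-154) = 482*(-1/154) = -241/77 ≈ -3.1299)
(a + l)*o(8) = (-58 - 241/77)*(15*8) = -4707/77*120 = -564840/77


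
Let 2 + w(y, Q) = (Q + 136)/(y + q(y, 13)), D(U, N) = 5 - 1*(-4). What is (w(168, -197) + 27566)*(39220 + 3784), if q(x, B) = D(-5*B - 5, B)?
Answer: 209806496068/177 ≈ 1.1853e+9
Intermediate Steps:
D(U, N) = 9 (D(U, N) = 5 + 4 = 9)
q(x, B) = 9
w(y, Q) = -2 + (136 + Q)/(9 + y) (w(y, Q) = -2 + (Q + 136)/(y + 9) = -2 + (136 + Q)/(9 + y))
(w(168, -197) + 27566)*(39220 + 3784) = ((118 - 197 - 2*168)/(9 + 168) + 27566)*(39220 + 3784) = ((118 - 197 - 336)/177 + 27566)*43004 = ((1/177)*(-415) + 27566)*43004 = (-415/177 + 27566)*43004 = (4878767/177)*43004 = 209806496068/177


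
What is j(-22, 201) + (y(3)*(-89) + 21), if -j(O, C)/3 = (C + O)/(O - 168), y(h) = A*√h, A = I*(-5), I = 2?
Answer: 4527/190 + 890*√3 ≈ 1565.4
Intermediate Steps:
A = -10 (A = 2*(-5) = -10)
y(h) = -10*√h
j(O, C) = -3*(C + O)/(-168 + O) (j(O, C) = -3*(C + O)/(O - 168) = -3*(C + O)/(-168 + O))
j(-22, 201) + (y(3)*(-89) + 21) = 3*(-1*201 - 1*(-22))/(-168 - 22) + (-10*√3*(-89) + 21) = 3*(-201 + 22)/(-190) + (890*√3 + 21) = 3*(-1/190)*(-179) + (21 + 890*√3) = 537/190 + (21 + 890*√3) = 4527/190 + 890*√3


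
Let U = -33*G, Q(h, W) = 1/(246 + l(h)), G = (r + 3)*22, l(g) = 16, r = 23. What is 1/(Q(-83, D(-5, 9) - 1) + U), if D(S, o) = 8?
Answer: -262/4945511 ≈ -5.2977e-5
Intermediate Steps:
G = 572 (G = (23 + 3)*22 = 26*22 = 572)
Q(h, W) = 1/262 (Q(h, W) = 1/(246 + 16) = 1/262)
U = -18876 (U = -33*572 = -18876)
1/(Q(-83, D(-5, 9) - 1) + U) = 1/(1/262 - 18876) = 1/(-4945511/262) = -262/4945511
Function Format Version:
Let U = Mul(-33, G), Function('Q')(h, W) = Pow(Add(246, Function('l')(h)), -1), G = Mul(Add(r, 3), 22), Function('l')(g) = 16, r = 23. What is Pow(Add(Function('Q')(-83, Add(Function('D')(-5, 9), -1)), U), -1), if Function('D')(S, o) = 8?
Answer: Rational(-262, 4945511) ≈ -5.2977e-5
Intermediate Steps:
G = 572 (G = Mul(Add(23, 3), 22) = Mul(26, 22) = 572)
Function('Q')(h, W) = Rational(1, 262) (Function('Q')(h, W) = Pow(Add(246, 16), -1) = Pow(262, -1) = Rational(1, 262))
U = -18876 (U = Mul(-33, 572) = -18876)
Pow(Add(Function('Q')(-83, Add(Function('D')(-5, 9), -1)), U), -1) = Pow(Add(Rational(1, 262), -18876), -1) = Pow(Rational(-4945511, 262), -1) = Rational(-262, 4945511)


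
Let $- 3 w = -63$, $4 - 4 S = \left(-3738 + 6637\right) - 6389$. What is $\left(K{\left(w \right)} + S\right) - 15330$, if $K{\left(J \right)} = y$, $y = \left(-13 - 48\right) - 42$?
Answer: $- \frac{29119}{2} \approx -14560.0$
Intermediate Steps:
$S = \frac{1747}{2}$ ($S = 1 - \frac{\left(-3738 + 6637\right) - 6389}{4} = 1 - \frac{2899 - 6389}{4} = 1 - - \frac{1745}{2} = 1 + \frac{1745}{2} = \frac{1747}{2} \approx 873.5$)
$y = -103$ ($y = -61 - 42 = -103$)
$w = 21$ ($w = \left(- \frac{1}{3}\right) \left(-63\right) = 21$)
$K{\left(J \right)} = -103$
$\left(K{\left(w \right)} + S\right) - 15330 = \left(-103 + \frac{1747}{2}\right) - 15330 = \frac{1541}{2} - 15330 = - \frac{29119}{2}$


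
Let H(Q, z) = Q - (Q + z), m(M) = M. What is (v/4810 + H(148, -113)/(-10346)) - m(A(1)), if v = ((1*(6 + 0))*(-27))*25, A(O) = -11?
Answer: 50496203/4976426 ≈ 10.147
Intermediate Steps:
H(Q, z) = -z (H(Q, z) = Q + (-Q - z) = -z)
v = -4050 (v = ((1*6)*(-27))*25 = (6*(-27))*25 = -162*25 = -4050)
(v/4810 + H(148, -113)/(-10346)) - m(A(1)) = (-4050/4810 - 1*(-113)/(-10346)) - 1*(-11) = (-4050*1/4810 + 113*(-1/10346)) + 11 = (-405/481 - 113/10346) + 11 = -4244483/4976426 + 11 = 50496203/4976426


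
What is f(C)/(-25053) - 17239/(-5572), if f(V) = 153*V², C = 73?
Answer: -195769957/6647396 ≈ -29.451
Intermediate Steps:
f(C)/(-25053) - 17239/(-5572) = (153*73²)/(-25053) - 17239/(-5572) = (153*5329)*(-1/25053) - 17239*(-1/5572) = 815337*(-1/25053) + 17239/5572 = -271779/8351 + 17239/5572 = -195769957/6647396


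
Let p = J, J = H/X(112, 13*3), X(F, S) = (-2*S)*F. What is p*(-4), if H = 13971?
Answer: 4657/728 ≈ 6.3970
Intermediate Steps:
X(F, S) = -2*F*S
J = -4657/2912 (J = 13971/((-2*112*13*3)) = 13971/((-2*112*39)) = 13971/(-8736) = 13971*(-1/8736) = -4657/2912 ≈ -1.5992)
p = -4657/2912 ≈ -1.5992
p*(-4) = -4657/2912*(-4) = 4657/728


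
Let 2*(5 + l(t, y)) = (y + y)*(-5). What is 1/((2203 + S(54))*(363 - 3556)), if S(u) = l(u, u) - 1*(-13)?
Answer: -1/6197613 ≈ -1.6135e-7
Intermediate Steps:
l(t, y) = -5 - 5*y (l(t, y) = -5 + ((y + y)*(-5))/2 = -5 + ((2*y)*(-5))/2 = -5 + (-10*y)/2 = -5 - 5*y)
S(u) = 8 - 5*u (S(u) = (-5 - 5*u) - 1*(-13) = (-5 - 5*u) + 13 = 8 - 5*u)
1/((2203 + S(54))*(363 - 3556)) = 1/((2203 + (8 - 5*54))*(363 - 3556)) = 1/((2203 + (8 - 270))*(-3193)) = 1/((2203 - 262)*(-3193)) = 1/(1941*(-3193)) = 1/(-6197613) = -1/6197613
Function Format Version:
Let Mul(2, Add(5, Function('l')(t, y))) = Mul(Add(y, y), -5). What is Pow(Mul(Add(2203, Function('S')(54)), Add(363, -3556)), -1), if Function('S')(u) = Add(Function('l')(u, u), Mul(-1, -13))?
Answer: Rational(-1, 6197613) ≈ -1.6135e-7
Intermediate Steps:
Function('l')(t, y) = Add(-5, Mul(-5, y)) (Function('l')(t, y) = Add(-5, Mul(Rational(1, 2), Mul(Add(y, y), -5))) = Add(-5, Mul(Rational(1, 2), Mul(Mul(2, y), -5))) = Add(-5, Mul(Rational(1, 2), Mul(-10, y))) = Add(-5, Mul(-5, y)))
Function('S')(u) = Add(8, Mul(-5, u)) (Function('S')(u) = Add(Add(-5, Mul(-5, u)), Mul(-1, -13)) = Add(Add(-5, Mul(-5, u)), 13) = Add(8, Mul(-5, u)))
Pow(Mul(Add(2203, Function('S')(54)), Add(363, -3556)), -1) = Pow(Mul(Add(2203, Add(8, Mul(-5, 54))), Add(363, -3556)), -1) = Pow(Mul(Add(2203, Add(8, -270)), -3193), -1) = Pow(Mul(Add(2203, -262), -3193), -1) = Pow(Mul(1941, -3193), -1) = Pow(-6197613, -1) = Rational(-1, 6197613)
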